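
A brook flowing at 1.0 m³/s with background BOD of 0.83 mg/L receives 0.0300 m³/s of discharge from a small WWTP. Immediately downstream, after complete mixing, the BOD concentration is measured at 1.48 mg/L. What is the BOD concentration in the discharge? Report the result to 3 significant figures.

Mass balance: 1.000·0.8300 + 0.03000·Cₑ = 1.030·1.480
→ Cₑ = (1.030·1.480 − 1.000·0.8300) / 0.03000 = 23.15 mg/L.

23.1 mg/L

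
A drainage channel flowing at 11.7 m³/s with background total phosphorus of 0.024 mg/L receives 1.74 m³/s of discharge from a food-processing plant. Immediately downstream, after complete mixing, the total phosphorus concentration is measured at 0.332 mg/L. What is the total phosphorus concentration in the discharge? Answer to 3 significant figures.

Mass balance: 11.70·0.02400 + 1.740·Cₑ = 13.44·0.3320
→ Cₑ = (13.44·0.3320 − 11.70·0.02400) / 1.740 = 2.403 mg/L.

2.40 mg/L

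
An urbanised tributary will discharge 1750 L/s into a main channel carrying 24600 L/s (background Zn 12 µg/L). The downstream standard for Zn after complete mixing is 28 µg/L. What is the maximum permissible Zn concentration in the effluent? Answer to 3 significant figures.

253 µg/L

At the limit, (Qr·Cr + Qe·Cₑ)/(Qr + Qe) = 28:
Cₑ = (26350·28 − 24600·12.00) / 1750 = 252.9 µg/L.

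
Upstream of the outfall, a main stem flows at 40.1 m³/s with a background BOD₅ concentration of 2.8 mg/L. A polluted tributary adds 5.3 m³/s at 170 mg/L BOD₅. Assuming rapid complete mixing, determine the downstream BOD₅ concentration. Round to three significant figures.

22.3 mg/L

Mass balance: C = (40.10·2.800 + 5.300·170.0) / 45.40 = 1013/45.40 = 22.32 mg/L.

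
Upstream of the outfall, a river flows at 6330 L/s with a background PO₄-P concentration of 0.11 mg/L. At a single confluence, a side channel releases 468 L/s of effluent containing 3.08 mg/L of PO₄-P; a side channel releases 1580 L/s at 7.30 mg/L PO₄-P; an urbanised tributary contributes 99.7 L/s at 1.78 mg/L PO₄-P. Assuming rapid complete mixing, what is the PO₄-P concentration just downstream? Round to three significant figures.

1.63 mg/L

After mixing, C = (6330·0.1100 + 468.0·3.080 + 1580·7.300 + 99.70·1.780) / 8478 = 13850/8478 = 1.634 mg/L.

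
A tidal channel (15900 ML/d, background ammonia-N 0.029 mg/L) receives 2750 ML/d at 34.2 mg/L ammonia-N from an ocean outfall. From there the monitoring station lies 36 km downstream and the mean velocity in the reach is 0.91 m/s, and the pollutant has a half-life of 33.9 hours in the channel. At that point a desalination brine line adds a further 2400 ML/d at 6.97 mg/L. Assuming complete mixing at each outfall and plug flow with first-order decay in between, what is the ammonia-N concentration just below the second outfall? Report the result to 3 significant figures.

4.38 mg/L

Conservation of mass: C = (15900·0.02900 + 2750·34.20) / 18650 = 94510/18650 = 5.068 mg/L; combined flow 18650 ML/d.
Travel time t = 36·1000 / 0.91 = 39560 s = 10.99 h.
Half-life 33.9 h → k = ln 2 / 33.9 = 0.02045 h⁻¹ = 0.4907 d⁻¹.
Applying C = C₀e^(−kt): 5.068 × 0.7988 = 4.048 mg/L.
At the second outfall, C = (18650·4.048 + 2400·6.970) / (18650 + 2400) = 4.381 mg/L.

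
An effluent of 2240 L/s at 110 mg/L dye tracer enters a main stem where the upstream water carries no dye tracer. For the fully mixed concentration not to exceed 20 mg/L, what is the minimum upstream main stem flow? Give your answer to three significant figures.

Set C_mix = 20: (Q·0 + 2240·110.0) / (Q + 2240) = 20
→ Q = 2240·(110.0 − 20)/(20 − 0) = 10080 L/s.

10100 L/s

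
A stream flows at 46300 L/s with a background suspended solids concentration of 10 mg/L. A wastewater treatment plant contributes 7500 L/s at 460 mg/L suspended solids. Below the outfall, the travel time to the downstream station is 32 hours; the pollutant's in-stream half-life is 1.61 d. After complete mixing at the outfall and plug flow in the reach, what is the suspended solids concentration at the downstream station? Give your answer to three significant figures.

41.0 mg/L

Mixed concentration C = ΣQC/ΣQ = (46300·10.00 + 7500·460.0) / 53800 = 3913000/53800 = 72.73 mg/L.
Half-life 1.61 d → k = ln 2 / 1.61 = 0.4305 d⁻¹.
Decay over the reach: 72.73·exp(−kt) = 72.73·0.5632 = 40.97 mg/L.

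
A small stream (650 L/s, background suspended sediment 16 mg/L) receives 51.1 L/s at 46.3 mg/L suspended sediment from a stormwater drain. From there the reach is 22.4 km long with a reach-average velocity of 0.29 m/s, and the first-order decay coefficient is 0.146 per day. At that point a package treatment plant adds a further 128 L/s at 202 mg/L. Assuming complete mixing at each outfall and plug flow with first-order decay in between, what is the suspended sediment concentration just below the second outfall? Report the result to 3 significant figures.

44.7 mg/L

Conservation of mass: C = (650.0·16.00 + 51.10·46.30) / 701.1 = 12770/701.1 = 18.21 mg/L; combined flow 701.1 L/s.
Travel time t = 22.4·1000 / 0.29 = 77240 s = 21.46 h.
After decay, C = 18.21 × e^(−kt) = 18.21 × 0.8776 = 15.98 mg/L.
Second outfall: C = (701.1·15.98 + 128.0·202.0)/829.1 = 44.70 mg/L.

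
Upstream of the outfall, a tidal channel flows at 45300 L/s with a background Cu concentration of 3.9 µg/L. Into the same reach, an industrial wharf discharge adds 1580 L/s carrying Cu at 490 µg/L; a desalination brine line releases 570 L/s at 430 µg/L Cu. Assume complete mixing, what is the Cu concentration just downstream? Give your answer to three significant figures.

Mixed concentration C = ΣQC/ΣQ = (45300·3.900 + 1580·490.0 + 570.0·430.0) / 47450 = 1196000/47450 = 25.20 µg/L.

25.2 µg/L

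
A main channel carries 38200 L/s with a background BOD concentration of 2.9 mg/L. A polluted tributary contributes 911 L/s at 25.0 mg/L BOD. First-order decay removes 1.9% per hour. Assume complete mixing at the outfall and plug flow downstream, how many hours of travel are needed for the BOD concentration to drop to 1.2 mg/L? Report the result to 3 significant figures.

54.5 h

Mass balance: C = (38200·2.900 + 911.0·25.00) / 39110 = 133600/39110 = 3.415 mg/L.
1.9%/h lost → k = −ln(1 − 0.019) = 0.01918 h⁻¹.
3.415·exp(−k·t) = 1.2 → t = ln(3.415/1.2)/k = 196300 s = 54.52 h.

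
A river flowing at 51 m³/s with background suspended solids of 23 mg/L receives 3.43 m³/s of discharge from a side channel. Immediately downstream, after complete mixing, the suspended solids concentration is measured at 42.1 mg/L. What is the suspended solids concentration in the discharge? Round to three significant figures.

Mass balance: 51.00·23.00 + 3.430·Cₑ = 54.43·42.10
→ Cₑ = (54.43·42.10 − 51.00·23.00) / 3.430 = 326.1 mg/L.

326 mg/L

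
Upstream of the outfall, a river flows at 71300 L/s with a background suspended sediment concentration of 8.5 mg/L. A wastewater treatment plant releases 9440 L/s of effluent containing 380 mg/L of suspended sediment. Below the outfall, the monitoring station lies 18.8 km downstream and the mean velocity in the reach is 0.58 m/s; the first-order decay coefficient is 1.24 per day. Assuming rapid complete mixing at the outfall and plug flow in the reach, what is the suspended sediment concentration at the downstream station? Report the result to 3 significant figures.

32.6 mg/L

After mixing, C = (71300·8.500 + 9440·380.0) / 80740 = 4193000/80740 = 51.94 mg/L.
Travel time t = 18.8·1000 / 0.58 = 32410 s = 9.004 h.
After decay, C = 51.94 × e^(−kt) = 51.94 × 0.6280 = 32.62 mg/L.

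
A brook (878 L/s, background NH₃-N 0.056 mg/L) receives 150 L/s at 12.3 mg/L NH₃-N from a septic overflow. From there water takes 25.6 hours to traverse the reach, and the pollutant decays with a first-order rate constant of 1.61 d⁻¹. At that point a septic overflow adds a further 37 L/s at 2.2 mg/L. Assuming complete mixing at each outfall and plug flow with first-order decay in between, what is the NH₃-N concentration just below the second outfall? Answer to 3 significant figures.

0.396 mg/L

Conservation of mass: C = (878.0·0.05600 + 150.0·12.30) / 1028 = 1894/1028 = 1.843 mg/L; combined flow 1028 L/s.
Decay over the reach: 1.843·exp(−kt) = 1.843·0.1795 = 0.3308 mg/L.
At the second outfall, C = (1028·0.3308 + 37.00·2.200) / (1028 + 37.00) = 0.3958 mg/L.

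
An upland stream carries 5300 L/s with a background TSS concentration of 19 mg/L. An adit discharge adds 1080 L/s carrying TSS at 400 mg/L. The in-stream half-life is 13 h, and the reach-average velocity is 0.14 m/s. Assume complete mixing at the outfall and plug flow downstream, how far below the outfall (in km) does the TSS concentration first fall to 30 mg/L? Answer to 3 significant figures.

Mass balance: C = (5300·19.00 + 1080·400.0) / 6380 = 532700/6380 = 83.50 mg/L.
Half-life 13 h → k = ln 2 / 13 = 0.05332 h⁻¹ = 1.280 d⁻¹.
Set 83.50·exp(−k·t) = 30 → t = ln(83.50/30)/k = 69110 s = 19.20 h.
Distance = v·t = 0.14·69110 = 9676 m = 9.676 km.

9.68 km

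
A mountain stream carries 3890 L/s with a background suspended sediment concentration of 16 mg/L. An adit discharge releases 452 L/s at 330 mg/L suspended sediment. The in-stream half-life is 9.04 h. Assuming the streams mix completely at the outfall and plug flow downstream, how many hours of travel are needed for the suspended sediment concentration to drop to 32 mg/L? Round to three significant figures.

5.47 h

Flow-weighted average: C = (3890·16.00 + 452.0·330.0) / 4342 = 211400/4342 = 48.69 mg/L.
Half-life 9.04 h → k = ln 2 / 9.04 = 0.07668 h⁻¹ = 1.840 d⁻¹.
48.69·exp(−k·t) = 32 → t = ln(48.69/32)/k = 19700 s = 5.473 h.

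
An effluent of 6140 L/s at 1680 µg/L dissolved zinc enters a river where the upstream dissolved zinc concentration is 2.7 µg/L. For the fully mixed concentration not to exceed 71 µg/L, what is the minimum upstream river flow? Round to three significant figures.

Set C_mix = 71: (Q·2.700 + 6140·1680) / (Q + 6140) = 71
→ Q = 6140·(1680 − 71)/(71 − 2.700) = 144600 L/s.

145000 L/s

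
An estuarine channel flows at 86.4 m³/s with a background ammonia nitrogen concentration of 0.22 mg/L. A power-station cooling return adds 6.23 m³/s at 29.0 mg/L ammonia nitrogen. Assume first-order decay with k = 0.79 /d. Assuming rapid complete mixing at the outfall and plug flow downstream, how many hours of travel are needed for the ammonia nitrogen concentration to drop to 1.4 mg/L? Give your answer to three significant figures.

13.1 h

After mixing, C = (86.40·0.2200 + 6.230·29.00) / 92.63 = 199.7/92.63 = 2.156 mg/L.
2.156·exp(−k·t) = 1.4 → t = ln(2.156/1.4)/k = 47210 s = 13.11 h.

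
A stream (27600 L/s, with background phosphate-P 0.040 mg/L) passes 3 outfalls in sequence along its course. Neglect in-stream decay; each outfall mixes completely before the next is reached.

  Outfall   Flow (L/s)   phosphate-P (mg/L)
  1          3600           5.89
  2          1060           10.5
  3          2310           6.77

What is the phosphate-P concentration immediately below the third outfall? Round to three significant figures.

1.42 mg/L

Outfall 1: combined Q = 31200 L/s; C = (27600·0.04000 + 3600·5.890)/31200 = 0.7150 mg/L.
Outfall 2: combined Q = 32260 L/s; C = (31200·0.7150 + 1060·10.50)/32260 = 1.037 mg/L.
Outfall 3: combined Q = 34570 L/s; C = (32260·1.037 + 2310·6.770)/34570 = 1.420 mg/L.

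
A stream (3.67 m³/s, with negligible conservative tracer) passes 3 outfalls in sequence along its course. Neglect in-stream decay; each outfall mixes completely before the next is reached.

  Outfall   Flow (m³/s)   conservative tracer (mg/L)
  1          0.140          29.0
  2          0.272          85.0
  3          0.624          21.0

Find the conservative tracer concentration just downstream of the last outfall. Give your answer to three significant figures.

8.56 mg/L

Below outfall 1: Q → 3.810 m³/s, C = (3.670·0 + 0.1400·29.00)/3.810 = 1.066 mg/L.
Below outfall 2: Q → 4.082 m³/s, C = (3.810·1.066 + 0.2720·85.00)/4.082 = 6.659 mg/L.
Below outfall 3: Q → 4.706 m³/s, C = (4.082·6.659 + 0.6240·21.00)/4.706 = 8.560 mg/L.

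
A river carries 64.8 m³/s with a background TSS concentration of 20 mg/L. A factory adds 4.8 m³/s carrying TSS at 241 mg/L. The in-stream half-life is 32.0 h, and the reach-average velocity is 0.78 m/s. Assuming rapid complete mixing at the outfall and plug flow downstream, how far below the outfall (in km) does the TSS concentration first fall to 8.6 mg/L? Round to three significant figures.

183 km

Conservation of mass: C = (64.80·20.00 + 4.800·241.0) / 69.60 = 2453/69.60 = 35.24 mg/L.
Half-life 32.0 h → k = ln 2 / 32.0 = 0.02166 h⁻¹ = 0.5199 d⁻¹.
Set 35.24·exp(−k·t) = 8.6 → t = ln(35.24/8.6)/k = 234400 s = 65.12 h.
Distance = v·t = 0.78·234400 = 182800 m = 182.8 km.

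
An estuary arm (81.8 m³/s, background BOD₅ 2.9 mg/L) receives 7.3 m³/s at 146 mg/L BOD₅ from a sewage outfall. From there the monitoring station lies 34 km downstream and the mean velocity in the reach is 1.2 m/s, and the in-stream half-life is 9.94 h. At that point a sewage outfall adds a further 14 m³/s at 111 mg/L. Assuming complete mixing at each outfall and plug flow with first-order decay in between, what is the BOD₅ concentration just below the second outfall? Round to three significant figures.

22.4 mg/L

Mass balance: C = (81.80·2.900 + 7.300·146.0) / 89.10 = 1303/89.10 = 14.62 mg/L; combined flow 89.10 m³/s.
Travel time t = 34·1000 / 1.2 = 28330 s = 7.870 h.
Half-life 9.94 h → k = ln 2 / 9.94 = 0.06973 h⁻¹ = 1.674 d⁻¹.
Applying C = C₀e^(−kt): 14.62 × 0.5776 = 8.447 mg/L.
At the second outfall, C = (89.10·8.447 + 14.00·111.0) / (89.10 + 14.00) = 22.37 mg/L.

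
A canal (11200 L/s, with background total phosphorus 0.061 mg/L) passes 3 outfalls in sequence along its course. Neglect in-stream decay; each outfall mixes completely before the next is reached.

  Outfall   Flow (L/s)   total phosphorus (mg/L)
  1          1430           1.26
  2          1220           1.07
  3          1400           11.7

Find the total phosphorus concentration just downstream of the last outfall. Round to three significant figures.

Outfall 1: combined Q = 12630 L/s; C = (11200·0.06100 + 1430·1.260)/12630 = 0.1968 mg/L.
Outfall 2: combined Q = 13850 L/s; C = (12630·0.1968 + 1220·1.070)/13850 = 0.2737 mg/L.
Outfall 3: combined Q = 15250 L/s; C = (13850·0.2737 + 1400·11.70)/15250 = 1.323 mg/L.

1.32 mg/L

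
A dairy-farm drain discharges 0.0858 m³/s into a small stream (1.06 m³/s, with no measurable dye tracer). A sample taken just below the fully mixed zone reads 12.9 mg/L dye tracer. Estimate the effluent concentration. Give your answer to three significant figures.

172 mg/L

Mass balance: 1.060·0 + 0.08580·Cₑ = 1.146·12.90
→ Cₑ = (1.146·12.90 − 1.060·0) / 0.08580 = 172.3 mg/L.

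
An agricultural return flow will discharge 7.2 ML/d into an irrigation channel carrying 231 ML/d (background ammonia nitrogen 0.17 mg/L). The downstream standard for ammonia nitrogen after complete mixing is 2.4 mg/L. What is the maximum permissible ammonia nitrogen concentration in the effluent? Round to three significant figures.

At the limit, (Qr·Cr + Qe·Cₑ)/(Qr + Qe) = 2.4:
Cₑ = (238.2·2.4 − 231.0·0.1700) / 7.200 = 73.95 mg/L.

73.9 mg/L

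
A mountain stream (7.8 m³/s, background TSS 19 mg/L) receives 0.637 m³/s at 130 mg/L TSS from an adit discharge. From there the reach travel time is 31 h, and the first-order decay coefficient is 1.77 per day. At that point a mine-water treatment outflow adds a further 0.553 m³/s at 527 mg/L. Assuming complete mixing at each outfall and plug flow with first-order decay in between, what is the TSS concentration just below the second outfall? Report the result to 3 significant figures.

Mass balance: C = (7.800·19.00 + 0.6370·130.0) / 8.437 = 231.0/8.437 = 27.38 mg/L; combined flow 8.437 m³/s.
Decay over the reach: 27.38·exp(−kt) = 27.38·0.1016 = 2.783 mg/L.
At the second outfall, C = (8.437·2.783 + 0.5530·527.0) / (8.437 + 0.5530) = 35.03 mg/L.

35.0 mg/L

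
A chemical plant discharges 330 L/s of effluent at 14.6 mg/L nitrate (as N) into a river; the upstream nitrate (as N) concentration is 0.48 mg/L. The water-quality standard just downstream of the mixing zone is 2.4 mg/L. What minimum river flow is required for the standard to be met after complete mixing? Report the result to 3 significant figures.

Set C_mix = 2.4: (Q·0.4800 + 330.0·14.60) / (Q + 330.0) = 2.4
→ Q = 330.0·(14.60 − 2.4)/(2.4 − 0.4800) = 2097 L/s.

2100 L/s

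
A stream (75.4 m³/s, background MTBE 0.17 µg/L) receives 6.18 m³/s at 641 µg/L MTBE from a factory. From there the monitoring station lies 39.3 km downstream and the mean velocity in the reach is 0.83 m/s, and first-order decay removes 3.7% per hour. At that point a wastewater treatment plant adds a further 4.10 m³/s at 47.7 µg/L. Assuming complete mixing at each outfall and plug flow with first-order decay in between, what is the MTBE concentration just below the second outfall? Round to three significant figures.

Flow-weighted average: C = (75.40·0.1700 + 6.180·641.0) / 81.58 = 3974/81.58 = 48.72 µg/L; combined flow 81.58 m³/s.
Travel time t = 39.3·1000 / 0.83 = 47350 s = 13.15 h.
3.7%/h lost → k = −ln(1 − 0.037) = 0.03770 h⁻¹.
First-order decay: C = 48.72·exp(−k·t) = 48.72·0.6090 = 29.67 µg/L.
At the second outfall, C = (81.58·29.67 + 4.100·47.70) / (81.58 + 4.100) = 30.53 µg/L.

30.5 µg/L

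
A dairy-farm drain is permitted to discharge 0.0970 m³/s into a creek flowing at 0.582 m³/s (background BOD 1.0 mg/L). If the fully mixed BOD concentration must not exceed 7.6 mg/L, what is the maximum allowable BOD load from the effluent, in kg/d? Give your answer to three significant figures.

Mass balance at the limit: 0.5820·1.000 + 0.09700·Cₑ = 0.6790·7.6 → Cₑ = 47.20 mg/L.
Load = 0.09700 m³/s × 47.20 g/m³ × 86 400 s/d = 395.6 kg/d.

396 kg/d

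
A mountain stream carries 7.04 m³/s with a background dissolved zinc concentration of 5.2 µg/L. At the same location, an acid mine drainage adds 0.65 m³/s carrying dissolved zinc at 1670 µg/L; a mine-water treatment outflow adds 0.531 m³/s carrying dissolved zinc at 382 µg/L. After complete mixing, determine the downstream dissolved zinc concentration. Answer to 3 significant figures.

161 µg/L

Conservation of mass: C = (7.040·5.200 + 0.6500·1670 + 0.5310·382.0) / 8.221 = 1325/8.221 = 161.2 µg/L.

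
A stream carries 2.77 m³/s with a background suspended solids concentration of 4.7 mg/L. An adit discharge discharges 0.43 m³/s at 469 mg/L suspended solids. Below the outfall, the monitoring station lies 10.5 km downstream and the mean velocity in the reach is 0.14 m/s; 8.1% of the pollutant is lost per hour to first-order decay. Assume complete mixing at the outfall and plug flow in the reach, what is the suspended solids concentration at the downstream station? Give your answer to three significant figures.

Flow-weighted average: C = (2.770·4.700 + 0.4300·469.0) / 3.200 = 214.7/3.200 = 67.09 mg/L.
Travel time t = 10.5·1000 / 0.14 = 75000 s = 20.83 h.
8.1%/h lost → k = −ln(1 − 0.081) = 0.08447 h⁻¹.
Applying C = C₀e^(−kt): 67.09 × 0.1721 = 11.55 mg/L.

11.5 mg/L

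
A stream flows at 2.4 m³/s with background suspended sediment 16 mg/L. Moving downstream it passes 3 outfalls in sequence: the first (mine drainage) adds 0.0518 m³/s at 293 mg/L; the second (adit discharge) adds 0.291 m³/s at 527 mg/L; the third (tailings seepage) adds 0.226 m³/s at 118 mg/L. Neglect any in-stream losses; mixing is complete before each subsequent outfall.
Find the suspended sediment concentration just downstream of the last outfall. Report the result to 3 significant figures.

Outfall 1: combined Q = 2.452 m³/s; C = (2.400·16.00 + 0.05180·293.0)/2.452 = 21.85 mg/L.
Outfall 2: combined Q = 2.743 m³/s; C = (2.452·21.85 + 0.2910·527.0)/2.743 = 75.45 mg/L.
Outfall 3: combined Q = 2.969 m³/s; C = (2.743·75.45 + 0.2260·118.0)/2.969 = 78.69 mg/L.

78.7 mg/L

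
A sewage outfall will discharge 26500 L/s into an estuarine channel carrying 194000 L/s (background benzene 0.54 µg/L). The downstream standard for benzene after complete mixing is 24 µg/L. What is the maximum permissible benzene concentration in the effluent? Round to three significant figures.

196 µg/L

At the limit, (Qr·Cr + Qe·Cₑ)/(Qr + Qe) = 24:
Cₑ = (220500·24 − 194000·0.5400) / 26500 = 195.7 µg/L.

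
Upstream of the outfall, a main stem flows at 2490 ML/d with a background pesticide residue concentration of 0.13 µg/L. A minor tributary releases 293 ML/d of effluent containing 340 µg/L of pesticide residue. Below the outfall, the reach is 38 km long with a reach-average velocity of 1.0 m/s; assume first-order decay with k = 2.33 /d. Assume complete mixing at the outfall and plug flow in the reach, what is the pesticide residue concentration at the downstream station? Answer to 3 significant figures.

12.9 µg/L

Mixed concentration C = ΣQC/ΣQ = (2490·0.1300 + 293.0·340.0) / 2783 = 99940/2783 = 35.91 µg/L.
Travel time t = 38·1000 / 1.0 = 38000 s = 10.56 h.
Applying C = C₀e^(−kt): 35.91 × 0.3589 = 12.89 µg/L.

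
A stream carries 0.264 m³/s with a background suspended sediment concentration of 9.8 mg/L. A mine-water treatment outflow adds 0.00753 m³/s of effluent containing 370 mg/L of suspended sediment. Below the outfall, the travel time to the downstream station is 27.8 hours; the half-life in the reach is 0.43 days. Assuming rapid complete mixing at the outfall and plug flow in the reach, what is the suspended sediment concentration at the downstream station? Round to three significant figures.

Flow-weighted average: C = (0.2640·9.800 + 0.007530·370.0) / 0.2715 = 5.373/0.2715 = 19.79 mg/L.
Half-life 0.43 d → k = ln 2 / 0.43 = 1.612 d⁻¹.
Decay over the reach: 19.79·exp(−kt) = 19.79·0.1546 = 3.059 mg/L.

3.06 mg/L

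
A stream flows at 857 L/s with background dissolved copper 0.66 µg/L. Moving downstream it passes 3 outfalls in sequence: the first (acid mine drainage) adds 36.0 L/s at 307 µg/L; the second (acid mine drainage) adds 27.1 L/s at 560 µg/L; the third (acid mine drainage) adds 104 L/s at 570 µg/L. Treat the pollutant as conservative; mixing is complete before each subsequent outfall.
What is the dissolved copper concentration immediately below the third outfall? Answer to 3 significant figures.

Below outfall 1: Q → 893.0 L/s, C = (857.0·0.6600 + 36.00·307.0)/893.0 = 13.01 µg/L.
Below outfall 2: Q → 920.1 L/s, C = (893.0·13.01 + 27.10·560.0)/920.1 = 29.12 µg/L.
Below outfall 3: Q → 1024 L/s, C = (920.1·29.12 + 104.0·570.0)/1024 = 84.05 µg/L.

84.0 µg/L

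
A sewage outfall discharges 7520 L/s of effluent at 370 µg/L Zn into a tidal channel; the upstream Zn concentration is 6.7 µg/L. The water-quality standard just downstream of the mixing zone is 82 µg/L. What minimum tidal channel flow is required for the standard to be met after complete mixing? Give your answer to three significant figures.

Set C_mix = 82: (Q·6.700 + 7520·370.0) / (Q + 7520) = 82
→ Q = 7520·(370.0 − 82)/(82 − 6.700) = 28760 L/s.

28800 L/s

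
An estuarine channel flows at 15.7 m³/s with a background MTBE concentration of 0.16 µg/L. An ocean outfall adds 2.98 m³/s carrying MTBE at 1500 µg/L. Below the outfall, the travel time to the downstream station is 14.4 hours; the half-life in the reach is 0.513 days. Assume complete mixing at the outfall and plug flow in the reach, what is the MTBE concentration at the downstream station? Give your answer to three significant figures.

106 µg/L

Flow-weighted average: C = (15.70·0.1600 + 2.980·1500) / 18.68 = 4473/18.68 = 239.4 µg/L.
Half-life 0.513 d → k = ln 2 / 0.513 = 1.351 d⁻¹.
First-order decay: C = 239.4·exp(−k·t) = 239.4·0.4445 = 106.4 µg/L.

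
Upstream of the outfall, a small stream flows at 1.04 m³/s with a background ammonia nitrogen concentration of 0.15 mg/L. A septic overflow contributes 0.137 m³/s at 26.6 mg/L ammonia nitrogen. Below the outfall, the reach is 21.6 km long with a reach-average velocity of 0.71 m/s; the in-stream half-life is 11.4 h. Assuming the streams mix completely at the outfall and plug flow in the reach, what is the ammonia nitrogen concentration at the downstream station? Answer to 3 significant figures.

Mass balance: C = (1.040·0.1500 + 0.1370·26.60) / 1.177 = 3.800/1.177 = 3.229 mg/L.
Travel time t = 21.6·1000 / 0.71 = 30420 s = 8.451 h.
Half-life 11.4 h → k = ln 2 / 11.4 = 0.06080 h⁻¹ = 1.459 d⁻¹.
After decay, C = 3.229 × e^(−kt) = 3.229 × 0.5982 = 1.931 mg/L.

1.93 mg/L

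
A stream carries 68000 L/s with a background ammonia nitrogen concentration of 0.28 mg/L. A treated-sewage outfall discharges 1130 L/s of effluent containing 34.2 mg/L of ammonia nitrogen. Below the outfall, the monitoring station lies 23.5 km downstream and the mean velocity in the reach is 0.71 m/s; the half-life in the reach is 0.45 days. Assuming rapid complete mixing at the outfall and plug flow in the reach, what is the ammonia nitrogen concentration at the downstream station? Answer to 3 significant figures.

0.463 mg/L

Flow-weighted average: C = (68000·0.2800 + 1130·34.20) / 69130 = 57690/69130 = 0.8345 mg/L.
Travel time t = 23.5·1000 / 0.71 = 33100 s = 9.194 h.
Half-life 0.45 d → k = ln 2 / 0.45 = 1.540 d⁻¹.
Applying C = C₀e^(−kt): 0.8345 × 0.5543 = 0.4625 mg/L.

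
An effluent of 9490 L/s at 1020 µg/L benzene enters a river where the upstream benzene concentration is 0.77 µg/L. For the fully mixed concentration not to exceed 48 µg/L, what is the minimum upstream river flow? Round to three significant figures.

195000 L/s

Set C_mix = 48: (Q·0.7700 + 9490·1020) / (Q + 9490) = 48
→ Q = 9490·(1020 − 48)/(48 − 0.7700) = 195300 L/s.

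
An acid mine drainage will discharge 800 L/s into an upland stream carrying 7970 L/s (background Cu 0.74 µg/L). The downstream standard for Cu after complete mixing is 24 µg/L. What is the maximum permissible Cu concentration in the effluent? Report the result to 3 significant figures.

256 µg/L

At the limit, (Qr·Cr + Qe·Cₑ)/(Qr + Qe) = 24:
Cₑ = (8770·24 − 7970·0.7400) / 800.0 = 255.7 µg/L.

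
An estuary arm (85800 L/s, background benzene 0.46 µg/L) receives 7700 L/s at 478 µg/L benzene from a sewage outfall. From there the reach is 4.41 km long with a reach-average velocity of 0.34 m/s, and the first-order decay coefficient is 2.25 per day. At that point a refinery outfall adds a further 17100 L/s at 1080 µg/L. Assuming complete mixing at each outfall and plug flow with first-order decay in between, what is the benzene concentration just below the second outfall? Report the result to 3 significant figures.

Flow-weighted average: C = (85800·0.4600 + 7700·478.0) / 93500 = 3720000/93500 = 39.79 µg/L; combined flow 93500 L/s.
Travel time t = 4.41·1000 / 0.34 = 12970 s = 3.603 h.
After decay, C = 39.79 × e^(−kt) = 39.79 × 0.7134 = 28.38 µg/L.
At the second outfall, C = (93500·28.38 + 17100·1080) / (93500 + 17100) = 191.0 µg/L.

191 µg/L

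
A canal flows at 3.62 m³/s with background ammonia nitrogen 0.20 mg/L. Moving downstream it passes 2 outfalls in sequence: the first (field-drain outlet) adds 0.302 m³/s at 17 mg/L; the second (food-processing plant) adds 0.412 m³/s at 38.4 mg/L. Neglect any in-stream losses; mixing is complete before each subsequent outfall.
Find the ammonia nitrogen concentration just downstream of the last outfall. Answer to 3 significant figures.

5.00 mg/L

Outfall 1: combined Q = 3.922 m³/s; C = (3.620·0.2000 + 0.3020·17.00)/3.922 = 1.494 mg/L.
Outfall 2: combined Q = 4.334 m³/s; C = (3.922·1.494 + 0.4120·38.40)/4.334 = 5.002 mg/L.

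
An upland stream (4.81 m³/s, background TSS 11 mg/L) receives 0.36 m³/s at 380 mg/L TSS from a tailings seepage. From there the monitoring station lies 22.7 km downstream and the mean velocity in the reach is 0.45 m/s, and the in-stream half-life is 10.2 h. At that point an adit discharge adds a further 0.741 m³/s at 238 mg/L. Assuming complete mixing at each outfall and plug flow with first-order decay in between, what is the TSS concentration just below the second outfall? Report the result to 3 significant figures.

42.2 mg/L

After mixing, C = (4.810·11.00 + 0.3600·380.0) / 5.170 = 189.7/5.170 = 36.69 mg/L; combined flow 5.170 m³/s.
Travel time t = 22.7·1000 / 0.45 = 50440 s = 14.01 h.
Half-life 10.2 h → k = ln 2 / 10.2 = 0.06796 h⁻¹ = 1.631 d⁻¹.
Decay over the reach: 36.69·exp(−kt) = 36.69·0.3859 = 14.16 mg/L.
Second outfall: C = (5.170·14.16 + 0.7410·238.0)/5.911 = 42.22 mg/L.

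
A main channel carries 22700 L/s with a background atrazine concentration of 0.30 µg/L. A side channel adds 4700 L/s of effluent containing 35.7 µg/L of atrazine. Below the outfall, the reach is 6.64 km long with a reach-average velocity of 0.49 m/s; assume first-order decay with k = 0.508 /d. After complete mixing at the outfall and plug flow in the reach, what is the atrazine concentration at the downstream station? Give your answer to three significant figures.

Mass balance: C = (22700·0.3000 + 4700·35.70) / 27400 = 174600/27400 = 6.372 µg/L.
Travel time t = 6.64·1000 / 0.49 = 13550 s = 3.764 h.
After decay, C = 6.372 × e^(−kt) = 6.372 × 0.9234 = 5.884 µg/L.

5.88 µg/L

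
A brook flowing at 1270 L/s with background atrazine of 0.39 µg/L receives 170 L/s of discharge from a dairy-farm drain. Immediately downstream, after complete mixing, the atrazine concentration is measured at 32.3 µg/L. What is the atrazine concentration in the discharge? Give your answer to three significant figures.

Mass balance: 1270·0.3900 + 170.0·Cₑ = 1440·32.30
→ Cₑ = (1440·32.30 − 1270·0.3900) / 170.0 = 270.7 µg/L.

271 µg/L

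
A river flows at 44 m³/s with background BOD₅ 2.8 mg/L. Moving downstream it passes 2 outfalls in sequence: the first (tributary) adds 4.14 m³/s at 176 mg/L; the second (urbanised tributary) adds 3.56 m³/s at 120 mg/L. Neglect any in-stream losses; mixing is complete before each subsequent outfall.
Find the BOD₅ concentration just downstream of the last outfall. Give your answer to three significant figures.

24.7 mg/L

After outfall 1: Q = 44.00 + 4.140 = 48.14 m³/s; C = (44.00·2.800 + 4.140·176.0)/48.14 = 17.70 mg/L.
After outfall 2: Q = 48.14 + 3.560 = 51.70 m³/s; C = (48.14·17.70 + 3.560·120.0)/51.70 = 24.74 mg/L.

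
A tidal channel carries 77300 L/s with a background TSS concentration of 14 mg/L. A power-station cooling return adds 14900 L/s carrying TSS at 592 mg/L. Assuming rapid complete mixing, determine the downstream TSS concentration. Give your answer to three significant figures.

107 mg/L

Mixed concentration C = ΣQC/ΣQ = (77300·14.00 + 14900·592.0) / 92200 = 9903000/92200 = 107.4 mg/L.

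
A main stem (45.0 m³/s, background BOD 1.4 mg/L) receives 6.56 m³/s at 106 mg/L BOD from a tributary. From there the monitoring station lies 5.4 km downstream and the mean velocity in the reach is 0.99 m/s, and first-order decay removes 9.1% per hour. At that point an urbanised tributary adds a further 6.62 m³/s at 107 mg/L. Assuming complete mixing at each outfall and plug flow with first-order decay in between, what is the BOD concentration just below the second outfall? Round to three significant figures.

23.5 mg/L

After mixing, C = (45.00·1.400 + 6.560·106.0) / 51.56 = 758.4/51.56 = 14.71 mg/L; combined flow 51.56 m³/s.
Travel time t = 5.4·1000 / 0.99 = 5455 s = 1.515 h.
9.1%/h lost → k = −ln(1 − 0.091) = 0.09541 h⁻¹.
After decay, C = 14.71 × e^(−kt) = 14.71 × 0.8654 = 12.73 mg/L.
Second outfall: C = (51.56·12.73 + 6.620·107.0)/58.18 = 23.46 mg/L.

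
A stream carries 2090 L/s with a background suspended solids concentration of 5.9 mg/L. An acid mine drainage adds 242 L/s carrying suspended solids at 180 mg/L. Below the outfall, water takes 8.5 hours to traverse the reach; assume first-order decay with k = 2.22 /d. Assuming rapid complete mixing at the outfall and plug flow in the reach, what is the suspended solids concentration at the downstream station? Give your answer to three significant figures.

Mixed concentration C = ΣQC/ΣQ = (2090·5.900 + 242.0·180.0) / 2332 = 55890/2332 = 23.97 mg/L.
Applying C = C₀e^(−kt): 23.97 × 0.4555 = 10.92 mg/L.

10.9 mg/L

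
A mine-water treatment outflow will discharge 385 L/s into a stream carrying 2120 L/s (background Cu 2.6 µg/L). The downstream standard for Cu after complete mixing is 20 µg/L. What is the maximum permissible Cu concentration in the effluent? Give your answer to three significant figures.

At the limit, (Qr·Cr + Qe·Cₑ)/(Qr + Qe) = 20:
Cₑ = (2505·20 − 2120·2.600) / 385.0 = 115.8 µg/L.

116 µg/L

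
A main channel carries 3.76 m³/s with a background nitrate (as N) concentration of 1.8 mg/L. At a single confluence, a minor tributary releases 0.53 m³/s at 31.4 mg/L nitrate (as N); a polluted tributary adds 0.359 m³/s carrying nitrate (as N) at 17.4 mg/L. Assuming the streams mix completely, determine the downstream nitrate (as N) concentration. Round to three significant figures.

6.38 mg/L

Mixed concentration C = ΣQC/ΣQ = (3.760·1.800 + 0.5300·31.40 + 0.3590·17.40) / 4.649 = 29.66/4.649 = 6.379 mg/L.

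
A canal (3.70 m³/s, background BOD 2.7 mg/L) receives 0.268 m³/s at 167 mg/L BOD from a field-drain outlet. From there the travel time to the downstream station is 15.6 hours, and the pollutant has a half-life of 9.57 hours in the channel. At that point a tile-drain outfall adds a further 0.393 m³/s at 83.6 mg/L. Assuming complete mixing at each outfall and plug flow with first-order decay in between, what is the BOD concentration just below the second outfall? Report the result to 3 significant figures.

11.6 mg/L

Mass balance: C = (3.700·2.700 + 0.2680·167.0) / 3.968 = 54.75/3.968 = 13.80 mg/L; combined flow 3.968 m³/s.
Half-life 9.57 h → k = ln 2 / 9.57 = 0.07243 h⁻¹ = 1.738 d⁻¹.
First-order decay: C = 13.80·exp(−k·t) = 13.80·0.3231 = 4.457 mg/L.
At the second outfall, C = (3.968·4.457 + 0.3930·83.60) / (3.968 + 0.3930) = 11.59 mg/L.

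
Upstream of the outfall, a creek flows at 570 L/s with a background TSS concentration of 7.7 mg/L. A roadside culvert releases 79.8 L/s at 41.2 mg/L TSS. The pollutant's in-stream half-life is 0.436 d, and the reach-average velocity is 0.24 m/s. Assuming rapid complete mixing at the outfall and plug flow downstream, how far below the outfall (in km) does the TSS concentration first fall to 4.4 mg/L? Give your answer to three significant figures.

12.9 km

Mass balance: C = (570.0·7.700 + 79.80·41.20) / 649.8 = 7677/649.8 = 11.81 mg/L.
Half-life 0.436 d → k = ln 2 / 0.436 = 1.590 d⁻¹.
Set 11.81·exp(−k·t) = 4.4 → t = ln(11.81/4.4)/k = 53680 s = 14.91 h.
Distance = v·t = 0.24·53680 = 12880 m = 12.88 km.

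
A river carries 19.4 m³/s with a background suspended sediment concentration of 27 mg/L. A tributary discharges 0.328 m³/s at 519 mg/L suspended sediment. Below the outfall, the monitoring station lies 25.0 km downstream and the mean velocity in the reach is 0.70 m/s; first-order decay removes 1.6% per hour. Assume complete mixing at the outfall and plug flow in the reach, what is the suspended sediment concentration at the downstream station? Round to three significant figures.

Conservation of mass: C = (19.40·27.00 + 0.3280·519.0) / 19.73 = 694.0/19.73 = 35.18 mg/L.
Travel time t = 25.0·1000 / 0.70 = 35710 s = 9.921 h.
1.6%/h lost → k = −ln(1 − 0.016) = 0.01613 h⁻¹.
Decay over the reach: 35.18·exp(−kt) = 35.18·0.8521 = 29.98 mg/L.

30.0 mg/L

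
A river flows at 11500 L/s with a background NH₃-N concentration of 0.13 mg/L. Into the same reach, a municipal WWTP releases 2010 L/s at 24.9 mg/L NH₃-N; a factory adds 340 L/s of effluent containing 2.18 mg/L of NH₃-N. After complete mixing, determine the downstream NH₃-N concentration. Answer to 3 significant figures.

3.78 mg/L

Mixed concentration C = ΣQC/ΣQ = (11500·0.1300 + 2010·24.90 + 340.0·2.180) / 13850 = 52290/13850 = 3.775 mg/L.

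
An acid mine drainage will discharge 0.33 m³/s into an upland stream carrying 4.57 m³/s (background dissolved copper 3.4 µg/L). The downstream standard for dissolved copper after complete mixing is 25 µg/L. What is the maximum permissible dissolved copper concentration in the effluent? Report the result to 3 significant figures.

At the limit, (Qr·Cr + Qe·Cₑ)/(Qr + Qe) = 25:
Cₑ = (4.900·25 − 4.570·3.400) / 0.3300 = 324.1 µg/L.

324 µg/L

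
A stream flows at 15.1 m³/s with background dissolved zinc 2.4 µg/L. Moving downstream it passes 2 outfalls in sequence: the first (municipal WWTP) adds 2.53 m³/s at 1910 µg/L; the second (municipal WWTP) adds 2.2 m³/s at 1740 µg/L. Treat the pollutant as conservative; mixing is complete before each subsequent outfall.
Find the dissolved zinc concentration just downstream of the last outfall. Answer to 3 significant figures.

439 µg/L

After outfall 1: Q = 15.10 + 2.530 = 17.63 m³/s; C = (15.10·2.400 + 2.530·1910)/17.63 = 276.2 µg/L.
After outfall 2: Q = 17.63 + 2.200 = 19.83 m³/s; C = (17.63·276.2 + 2.200·1740)/19.83 = 438.6 µg/L.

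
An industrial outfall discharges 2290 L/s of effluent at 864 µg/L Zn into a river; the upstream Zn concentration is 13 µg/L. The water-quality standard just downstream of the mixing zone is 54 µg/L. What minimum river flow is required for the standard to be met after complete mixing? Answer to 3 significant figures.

45200 L/s

Set C_mix = 54: (Q·13.00 + 2290·864.0) / (Q + 2290) = 54
→ Q = 2290·(864.0 − 54)/(54 − 13.00) = 45240 L/s.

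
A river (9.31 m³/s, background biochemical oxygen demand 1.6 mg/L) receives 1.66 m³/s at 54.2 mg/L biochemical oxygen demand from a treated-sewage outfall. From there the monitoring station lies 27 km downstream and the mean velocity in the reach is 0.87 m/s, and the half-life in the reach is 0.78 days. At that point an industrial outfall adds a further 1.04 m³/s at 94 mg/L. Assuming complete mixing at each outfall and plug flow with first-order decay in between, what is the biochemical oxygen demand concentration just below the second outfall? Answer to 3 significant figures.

Mixed concentration C = ΣQC/ΣQ = (9.310·1.600 + 1.660·54.20) / 10.97 = 104.9/10.97 = 9.560 mg/L; combined flow 10.97 m³/s.
Travel time t = 27·1000 / 0.87 = 31030 s = 8.621 h.
Half-life 0.78 d → k = ln 2 / 0.78 = 0.8887 d⁻¹.
Applying C = C₀e^(−kt): 9.560 × 0.7267 = 6.947 mg/L.
At the second outfall, C = (10.97·6.947 + 1.040·94.00) / (10.97 + 1.040) = 14.49 mg/L.

14.5 mg/L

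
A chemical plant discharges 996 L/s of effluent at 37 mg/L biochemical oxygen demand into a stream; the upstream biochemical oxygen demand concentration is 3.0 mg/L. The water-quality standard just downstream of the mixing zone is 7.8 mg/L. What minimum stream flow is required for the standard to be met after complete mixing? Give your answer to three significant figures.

Set C_mix = 7.8: (Q·3.000 + 996.0·37.00) / (Q + 996.0) = 7.8
→ Q = 996.0·(37.00 − 7.8)/(7.8 − 3.000) = 6059 L/s.

6060 L/s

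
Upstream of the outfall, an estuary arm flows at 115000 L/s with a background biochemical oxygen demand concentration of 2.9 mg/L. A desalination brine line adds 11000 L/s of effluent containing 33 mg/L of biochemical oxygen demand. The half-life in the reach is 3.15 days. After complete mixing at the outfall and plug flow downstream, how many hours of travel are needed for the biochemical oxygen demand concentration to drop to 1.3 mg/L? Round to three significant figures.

158 h

Flow-weighted average: C = (115000·2.900 + 11000·33.00) / 126000 = 696500/126000 = 5.528 mg/L.
Half-life 3.15 d → k = ln 2 / 3.15 = 0.2200 d⁻¹.
5.528·exp(−k·t) = 1.3 → t = ln(5.528/1.3)/k = 568300 s = 157.9 h.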